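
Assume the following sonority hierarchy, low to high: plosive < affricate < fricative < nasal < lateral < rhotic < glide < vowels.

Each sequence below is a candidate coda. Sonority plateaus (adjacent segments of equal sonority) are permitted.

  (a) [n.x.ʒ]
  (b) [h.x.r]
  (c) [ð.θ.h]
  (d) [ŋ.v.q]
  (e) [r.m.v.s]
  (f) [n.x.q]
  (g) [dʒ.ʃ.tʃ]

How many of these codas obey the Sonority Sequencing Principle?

(a) [n.x.ʒ]: profile 4-3-3 — obeys.
(b) [h.x.r]: profile 3-3-6 — violates.
(c) [ð.θ.h]: profile 3-3-3 — obeys.
(d) [ŋ.v.q]: profile 4-3-1 — obeys.
(e) [r.m.v.s]: profile 6-4-3-3 — obeys.
(f) [n.x.q]: profile 4-3-1 — obeys.
(g) [dʒ.ʃ.tʃ]: profile 2-3-2 — violates.

5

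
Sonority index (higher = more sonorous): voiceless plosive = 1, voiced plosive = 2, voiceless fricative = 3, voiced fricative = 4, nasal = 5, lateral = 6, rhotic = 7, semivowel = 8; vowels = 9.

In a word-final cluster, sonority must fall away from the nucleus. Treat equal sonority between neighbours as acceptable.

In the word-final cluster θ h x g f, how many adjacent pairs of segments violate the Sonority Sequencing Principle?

1

/θ/: voiceless fricative = 3.
/h/: voiceless fricative = 3.
/x/: voiceless fricative = 3.
/g/: voiced plosive = 2.
/f/: voiceless fricative = 3.
/θ/→/h/: 3→3 (plateau, allowed) — ok.
/h/→/x/: 3→3 (plateau, allowed) — ok.
/x/→/g/: 3→2 (falls) — ok.
/g/→/f/: 2→3 (does not fall) — violation.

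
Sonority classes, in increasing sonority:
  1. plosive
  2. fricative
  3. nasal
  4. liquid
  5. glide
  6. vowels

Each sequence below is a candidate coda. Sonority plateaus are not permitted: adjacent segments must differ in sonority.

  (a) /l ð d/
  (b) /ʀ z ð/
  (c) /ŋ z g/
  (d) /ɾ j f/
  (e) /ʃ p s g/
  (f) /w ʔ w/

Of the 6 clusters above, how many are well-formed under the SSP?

(a) sonority 4-2-1: well-formed.
(b) sonority 4-2-2: ill-formed.
(c) sonority 3-2-1: well-formed.
(d) sonority 4-5-2: ill-formed.
(e) sonority 2-1-2-1: ill-formed.
(f) sonority 5-1-5: ill-formed.

2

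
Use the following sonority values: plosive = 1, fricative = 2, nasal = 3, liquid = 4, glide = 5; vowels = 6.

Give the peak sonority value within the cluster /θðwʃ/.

/θ/ is a fricative (sonority 2).
/ð/ is a fricative (sonority 2).
/w/ is a glide (sonority 5).
/ʃ/ is a fricative (sonority 2).
The maximum is 5.

5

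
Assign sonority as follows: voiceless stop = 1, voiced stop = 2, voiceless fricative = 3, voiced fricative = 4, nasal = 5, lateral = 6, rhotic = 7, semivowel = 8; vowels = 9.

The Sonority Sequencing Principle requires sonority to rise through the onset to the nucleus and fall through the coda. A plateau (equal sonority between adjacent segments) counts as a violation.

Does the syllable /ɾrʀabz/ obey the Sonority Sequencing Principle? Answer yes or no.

Onset: /ɾ/ is a rhotic (sonority 7), /r/ is a rhotic (sonority 7), /ʀ/ is a rhotic (sonority 7); then the nucleus /a/ (sonority 9).
Onset profile 7-7-7-9 — does not strictly rise throughout.
Coda: /b/ is a voiced stop (sonority 2), /z/ is a voiced fricative (sonority 4).
Coda profile 9-2-4 — does not strictly fall throughout.

no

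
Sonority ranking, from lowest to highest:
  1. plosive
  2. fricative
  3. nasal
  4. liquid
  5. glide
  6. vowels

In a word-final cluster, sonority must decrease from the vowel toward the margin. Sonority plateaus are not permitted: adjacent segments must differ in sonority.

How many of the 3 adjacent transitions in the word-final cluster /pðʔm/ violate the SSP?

/p/: plosive = 1.
/ð/: fricative = 2.
/ʔ/: plosive = 1.
/m/: nasal = 3.
/p/→/ð/: 1→2 (does not fall) — violation.
/ð/→/ʔ/: 2→1 (falls) — ok.
/ʔ/→/m/: 1→3 (does not fall) — violation.

2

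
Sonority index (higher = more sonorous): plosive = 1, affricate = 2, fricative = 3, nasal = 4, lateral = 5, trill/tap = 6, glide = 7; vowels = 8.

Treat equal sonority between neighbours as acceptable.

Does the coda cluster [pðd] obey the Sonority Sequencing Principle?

/p/ — plosive, sonority 1.
/ð/ — fricative, sonority 3.
/d/ — plosive, sonority 1.
The profile is 1-3-1. Between /p/ (1) and /ð/ (3) sonority does not fall, so the cluster violates the SSP.

no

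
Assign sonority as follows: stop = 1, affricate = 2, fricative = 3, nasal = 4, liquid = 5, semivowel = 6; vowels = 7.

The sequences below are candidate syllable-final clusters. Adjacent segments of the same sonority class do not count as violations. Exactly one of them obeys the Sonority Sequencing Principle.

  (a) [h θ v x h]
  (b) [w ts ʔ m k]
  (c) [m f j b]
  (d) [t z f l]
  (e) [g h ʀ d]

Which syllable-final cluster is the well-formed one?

a

(a) sonority 3-3-3-3-3: well-formed.
(b) sonority 6-2-1-4-1: ill-formed.
(c) sonority 4-3-6-1: ill-formed.
(d) sonority 1-3-3-5: ill-formed.
(e) sonority 1-3-5-1: ill-formed.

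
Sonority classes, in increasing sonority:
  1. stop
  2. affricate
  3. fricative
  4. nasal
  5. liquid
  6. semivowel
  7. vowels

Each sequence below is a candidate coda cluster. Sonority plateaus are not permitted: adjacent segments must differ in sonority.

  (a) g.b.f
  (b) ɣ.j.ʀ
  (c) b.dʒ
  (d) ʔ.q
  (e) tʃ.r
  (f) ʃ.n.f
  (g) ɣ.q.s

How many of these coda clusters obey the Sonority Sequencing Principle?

(a) 1-1-3 → violates
(b) 3-6-5 → violates
(c) 1-2 → violates
(d) 1-1 → violates
(e) 2-5 → violates
(f) 3-4-3 → violates
(g) 3-1-3 → violates

0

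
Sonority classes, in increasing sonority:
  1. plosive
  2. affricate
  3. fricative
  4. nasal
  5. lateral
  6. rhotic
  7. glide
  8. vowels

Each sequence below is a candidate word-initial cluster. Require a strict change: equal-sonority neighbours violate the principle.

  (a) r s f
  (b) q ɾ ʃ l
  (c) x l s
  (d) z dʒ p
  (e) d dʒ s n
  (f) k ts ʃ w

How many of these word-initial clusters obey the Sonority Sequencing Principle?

2

(a) r s f: profile 6-3-3 — violates.
(b) q ɾ ʃ l: profile 1-6-3-5 — violates.
(c) x l s: profile 3-5-3 — violates.
(d) z dʒ p: profile 3-2-1 — violates.
(e) d dʒ s n: profile 1-2-3-4 — obeys.
(f) k ts ʃ w: profile 1-2-3-7 — obeys.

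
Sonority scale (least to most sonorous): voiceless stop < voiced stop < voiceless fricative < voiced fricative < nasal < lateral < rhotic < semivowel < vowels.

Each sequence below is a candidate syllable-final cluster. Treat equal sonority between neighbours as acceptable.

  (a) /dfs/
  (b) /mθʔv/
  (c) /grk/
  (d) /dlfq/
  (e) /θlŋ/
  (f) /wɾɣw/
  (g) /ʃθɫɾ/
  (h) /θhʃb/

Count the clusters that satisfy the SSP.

(a) /dfs/: profile 2-3-3 — violates.
(b) /mθʔv/: profile 5-3-1-4 — violates.
(c) /grk/: profile 2-7-1 — violates.
(d) /dlfq/: profile 2-6-3-1 — violates.
(e) /θlŋ/: profile 3-6-5 — violates.
(f) /wɾɣw/: profile 8-7-4-8 — violates.
(g) /ʃθɫɾ/: profile 3-3-6-7 — violates.
(h) /θhʃb/: profile 3-3-3-2 — obeys.

1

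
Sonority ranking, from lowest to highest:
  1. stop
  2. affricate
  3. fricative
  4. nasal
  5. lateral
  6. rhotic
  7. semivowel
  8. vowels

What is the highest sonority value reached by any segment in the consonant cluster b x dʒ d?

3

/b/: stop = 1.
/x/: fricative = 3.
/dʒ/: affricate = 2.
/d/: stop = 1.
The maximum is 3.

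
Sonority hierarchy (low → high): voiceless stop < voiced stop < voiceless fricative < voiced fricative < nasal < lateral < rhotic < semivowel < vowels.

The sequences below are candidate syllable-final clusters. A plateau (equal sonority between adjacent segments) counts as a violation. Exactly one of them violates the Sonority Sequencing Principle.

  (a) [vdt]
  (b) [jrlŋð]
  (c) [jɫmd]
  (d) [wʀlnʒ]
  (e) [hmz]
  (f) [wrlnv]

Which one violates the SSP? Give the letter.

(a) sonority 4-2-1: well-formed.
(b) sonority 8-7-6-5-4: well-formed.
(c) sonority 8-6-5-2: well-formed.
(d) sonority 8-7-6-5-4: well-formed.
(e) sonority 3-5-4: ill-formed.
(f) sonority 8-7-6-5-4: well-formed.

e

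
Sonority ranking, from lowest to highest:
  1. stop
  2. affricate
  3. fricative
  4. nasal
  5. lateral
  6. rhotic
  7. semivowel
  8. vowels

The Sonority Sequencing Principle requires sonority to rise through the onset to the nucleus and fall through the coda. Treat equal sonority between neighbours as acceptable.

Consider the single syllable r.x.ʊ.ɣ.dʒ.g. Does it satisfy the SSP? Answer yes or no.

Onset: /r/ is a rhotic (sonority 6), /x/ is a fricative (sonority 3); then the nucleus /ʊ/ (sonority 8).
Onset profile 6-3-8 — does not rise throughout.
Coda: /ɣ/ is a fricative (sonority 3), /dʒ/ is an affricate (sonority 2), /g/ is a stop (sonority 1).
Coda profile 8-3-2-1 — falls from the nucleus.

no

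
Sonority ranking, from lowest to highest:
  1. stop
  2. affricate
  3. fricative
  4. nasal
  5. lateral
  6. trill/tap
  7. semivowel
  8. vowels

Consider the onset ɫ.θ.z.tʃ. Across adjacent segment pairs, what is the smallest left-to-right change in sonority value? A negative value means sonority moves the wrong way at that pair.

-2

/ɫ/ is a lateral (sonority 5).
/θ/ is a fricative (sonority 3).
/z/ is a fricative (sonority 3).
/tʃ/ is an affricate (sonority 2).
/ɫ/→/θ/: change -2.
/θ/→/z/: change +0.
/z/→/tʃ/: change -1.
Minimum = -2.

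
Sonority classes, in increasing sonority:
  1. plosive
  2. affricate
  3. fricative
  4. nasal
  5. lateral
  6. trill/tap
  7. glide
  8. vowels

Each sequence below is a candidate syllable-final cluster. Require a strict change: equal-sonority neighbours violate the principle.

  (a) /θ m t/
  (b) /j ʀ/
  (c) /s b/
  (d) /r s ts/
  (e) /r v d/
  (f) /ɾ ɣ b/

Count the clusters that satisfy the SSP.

5

(a) sonority 3-4-1: ill-formed.
(b) sonority 7-6: well-formed.
(c) sonority 3-1: well-formed.
(d) sonority 6-3-2: well-formed.
(e) sonority 6-3-1: well-formed.
(f) sonority 6-3-1: well-formed.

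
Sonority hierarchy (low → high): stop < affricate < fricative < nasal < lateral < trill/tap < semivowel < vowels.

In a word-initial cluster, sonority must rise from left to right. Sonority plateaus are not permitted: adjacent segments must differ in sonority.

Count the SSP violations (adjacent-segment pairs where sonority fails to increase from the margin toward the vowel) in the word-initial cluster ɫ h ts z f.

/ɫ/ is a lateral (sonority 5).
/h/ is a fricative (sonority 3).
/ts/ is an affricate (sonority 2).
/z/ is a fricative (sonority 3).
/f/ is a fricative (sonority 3).
/ɫ/→/h/: 5→3 (does not rise) — violation.
/h/→/ts/: 3→2 (does not rise) — violation.
/ts/→/z/: 2→3 (rises) — ok.
/z/→/f/: 3→3 (plateau) — violation.

3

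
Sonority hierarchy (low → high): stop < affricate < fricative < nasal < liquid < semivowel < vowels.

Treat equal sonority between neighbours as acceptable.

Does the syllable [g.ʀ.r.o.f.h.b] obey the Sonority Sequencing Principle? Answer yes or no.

Onset: /g/ is a stop (sonority 1), /ʀ/ is a liquid (sonority 5), /r/ is a liquid (sonority 5); then the nucleus /o/ (sonority 7).
Onset profile 1-5-5-7 — rises to the nucleus.
Coda: /f/ is a fricative (sonority 3), /h/ is a fricative (sonority 3), /b/ is a stop (sonority 1).
Coda profile 7-3-3-1 — falls from the nucleus.

yes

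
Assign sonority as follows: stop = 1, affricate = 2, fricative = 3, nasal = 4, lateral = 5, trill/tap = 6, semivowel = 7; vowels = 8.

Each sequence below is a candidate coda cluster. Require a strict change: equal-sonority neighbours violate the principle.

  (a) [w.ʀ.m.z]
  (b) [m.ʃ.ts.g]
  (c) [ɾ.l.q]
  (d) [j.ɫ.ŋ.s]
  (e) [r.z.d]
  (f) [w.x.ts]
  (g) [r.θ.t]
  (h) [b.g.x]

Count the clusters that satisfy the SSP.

7

(a) sonority 7-6-4-3: well-formed.
(b) sonority 4-3-2-1: well-formed.
(c) sonority 6-5-1: well-formed.
(d) sonority 7-5-4-3: well-formed.
(e) sonority 6-3-1: well-formed.
(f) sonority 7-3-2: well-formed.
(g) sonority 6-3-1: well-formed.
(h) sonority 1-1-3: ill-formed.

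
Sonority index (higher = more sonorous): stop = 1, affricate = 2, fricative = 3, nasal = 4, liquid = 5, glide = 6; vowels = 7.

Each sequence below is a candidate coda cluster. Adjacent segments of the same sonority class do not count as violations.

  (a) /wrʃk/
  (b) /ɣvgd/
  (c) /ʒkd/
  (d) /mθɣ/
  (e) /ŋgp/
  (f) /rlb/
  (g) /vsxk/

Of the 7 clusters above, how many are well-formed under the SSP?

7

(a) /wrʃk/: profile 6-5-3-1 — obeys.
(b) /ɣvgd/: profile 3-3-1-1 — obeys.
(c) /ʒkd/: profile 3-1-1 — obeys.
(d) /mθɣ/: profile 4-3-3 — obeys.
(e) /ŋgp/: profile 4-1-1 — obeys.
(f) /rlb/: profile 5-5-1 — obeys.
(g) /vsxk/: profile 3-3-3-1 — obeys.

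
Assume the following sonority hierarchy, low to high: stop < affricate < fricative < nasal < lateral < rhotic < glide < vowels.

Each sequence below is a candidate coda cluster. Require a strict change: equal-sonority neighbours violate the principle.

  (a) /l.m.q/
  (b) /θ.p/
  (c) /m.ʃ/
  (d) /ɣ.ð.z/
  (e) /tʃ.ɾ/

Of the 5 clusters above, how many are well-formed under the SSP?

(a) 5-4-1 → obeys
(b) 3-1 → obeys
(c) 4-3 → obeys
(d) 3-3-3 → violates
(e) 2-6 → violates

3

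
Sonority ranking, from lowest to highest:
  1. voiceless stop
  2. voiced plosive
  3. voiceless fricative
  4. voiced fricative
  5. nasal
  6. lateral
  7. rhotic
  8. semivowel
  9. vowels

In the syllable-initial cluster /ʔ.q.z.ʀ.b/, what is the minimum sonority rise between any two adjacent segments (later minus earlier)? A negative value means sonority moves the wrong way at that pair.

/ʔ/: voiceless stop = 1.
/q/: voiceless stop = 1.
/z/: voiced fricative = 4.
/ʀ/: rhotic = 7.
/b/: voiced plosive = 2.
/ʔ/→/q/: change +0.
/q/→/z/: change +3.
/z/→/ʀ/: change +3.
/ʀ/→/b/: change -5.
Minimum = -5.

-5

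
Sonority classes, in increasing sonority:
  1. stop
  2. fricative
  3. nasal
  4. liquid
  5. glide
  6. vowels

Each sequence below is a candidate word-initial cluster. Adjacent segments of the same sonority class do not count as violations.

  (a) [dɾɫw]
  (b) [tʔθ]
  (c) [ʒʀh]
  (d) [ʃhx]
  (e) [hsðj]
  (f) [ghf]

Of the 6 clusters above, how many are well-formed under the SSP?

(a) sonority 1-4-4-5: well-formed.
(b) sonority 1-1-2: well-formed.
(c) sonority 2-4-2: ill-formed.
(d) sonority 2-2-2: well-formed.
(e) sonority 2-2-2-5: well-formed.
(f) sonority 1-2-2: well-formed.

5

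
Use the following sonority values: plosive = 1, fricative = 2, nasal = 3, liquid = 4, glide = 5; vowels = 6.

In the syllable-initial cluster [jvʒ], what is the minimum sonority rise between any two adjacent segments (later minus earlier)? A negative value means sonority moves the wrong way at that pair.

-3

/j/: glide = 5.
/v/: fricative = 2.
/ʒ/: fricative = 2.
/j/→/v/: change -3.
/v/→/ʒ/: change +0.
Minimum = -3.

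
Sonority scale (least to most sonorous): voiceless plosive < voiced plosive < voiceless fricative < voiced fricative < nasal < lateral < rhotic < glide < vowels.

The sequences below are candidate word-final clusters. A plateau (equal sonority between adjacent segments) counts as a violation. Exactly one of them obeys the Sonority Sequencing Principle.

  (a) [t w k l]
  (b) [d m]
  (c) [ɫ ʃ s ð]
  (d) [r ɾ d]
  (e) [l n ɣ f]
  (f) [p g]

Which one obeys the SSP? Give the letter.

e

(a) sonority 1-8-1-6: ill-formed.
(b) sonority 2-5: ill-formed.
(c) sonority 6-3-3-4: ill-formed.
(d) sonority 7-7-2: ill-formed.
(e) sonority 6-5-4-3: well-formed.
(f) sonority 1-2: ill-formed.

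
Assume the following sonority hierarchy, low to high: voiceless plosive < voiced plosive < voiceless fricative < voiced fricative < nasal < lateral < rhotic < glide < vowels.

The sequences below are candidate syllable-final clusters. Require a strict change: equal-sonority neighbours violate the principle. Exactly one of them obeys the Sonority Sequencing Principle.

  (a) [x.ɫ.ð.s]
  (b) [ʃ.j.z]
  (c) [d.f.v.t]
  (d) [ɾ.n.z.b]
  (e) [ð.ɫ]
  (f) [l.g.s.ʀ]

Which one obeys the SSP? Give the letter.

d

(a) [x.ɫ.ð.s]: profile 3-6-4-3 — violates.
(b) [ʃ.j.z]: profile 3-8-4 — violates.
(c) [d.f.v.t]: profile 2-3-4-1 — violates.
(d) [ɾ.n.z.b]: profile 7-5-4-2 — obeys.
(e) [ð.ɫ]: profile 4-6 — violates.
(f) [l.g.s.ʀ]: profile 6-2-3-7 — violates.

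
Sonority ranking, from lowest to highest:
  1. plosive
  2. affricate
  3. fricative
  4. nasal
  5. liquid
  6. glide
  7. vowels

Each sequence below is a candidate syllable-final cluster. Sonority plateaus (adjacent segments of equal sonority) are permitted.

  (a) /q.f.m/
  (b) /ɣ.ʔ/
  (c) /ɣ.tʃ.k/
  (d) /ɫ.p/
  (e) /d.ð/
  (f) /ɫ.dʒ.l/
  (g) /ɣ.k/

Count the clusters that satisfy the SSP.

4

(a) sonority 1-3-4: ill-formed.
(b) sonority 3-1: well-formed.
(c) sonority 3-2-1: well-formed.
(d) sonority 5-1: well-formed.
(e) sonority 1-3: ill-formed.
(f) sonority 5-2-5: ill-formed.
(g) sonority 3-1: well-formed.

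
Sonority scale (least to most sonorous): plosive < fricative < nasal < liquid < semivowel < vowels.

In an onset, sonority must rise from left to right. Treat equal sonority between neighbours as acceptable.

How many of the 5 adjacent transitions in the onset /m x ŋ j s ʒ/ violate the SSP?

2

/m/ is a nasal (sonority 3).
/x/ is a fricative (sonority 2).
/ŋ/ is a nasal (sonority 3).
/j/ is a semivowel (sonority 5).
/s/ is a fricative (sonority 2).
/ʒ/ is a fricative (sonority 2).
/m/→/x/: 3→2 (does not rise) — violation.
/x/→/ŋ/: 2→3 (rises) — ok.
/ŋ/→/j/: 3→5 (rises) — ok.
/j/→/s/: 5→2 (does not rise) — violation.
/s/→/ʒ/: 2→2 (plateau, allowed) — ok.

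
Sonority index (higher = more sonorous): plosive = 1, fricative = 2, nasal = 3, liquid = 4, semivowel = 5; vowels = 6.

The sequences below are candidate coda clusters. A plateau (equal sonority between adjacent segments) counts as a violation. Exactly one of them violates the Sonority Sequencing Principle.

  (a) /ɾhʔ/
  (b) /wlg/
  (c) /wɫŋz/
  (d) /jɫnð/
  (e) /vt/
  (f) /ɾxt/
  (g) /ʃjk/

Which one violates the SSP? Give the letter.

(a) sonority 4-2-1: well-formed.
(b) sonority 5-4-1: well-formed.
(c) sonority 5-4-3-2: well-formed.
(d) sonority 5-4-3-2: well-formed.
(e) sonority 2-1: well-formed.
(f) sonority 4-2-1: well-formed.
(g) sonority 2-5-1: ill-formed.

g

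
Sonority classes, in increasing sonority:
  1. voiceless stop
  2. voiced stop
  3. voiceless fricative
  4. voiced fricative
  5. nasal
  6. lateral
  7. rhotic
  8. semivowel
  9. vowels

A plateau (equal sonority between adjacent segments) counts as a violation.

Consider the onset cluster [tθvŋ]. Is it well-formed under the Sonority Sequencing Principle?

/t/ — voiceless stop, sonority 1.
/θ/ — voiceless fricative, sonority 3.
/v/ — voiced fricative, sonority 4.
/ŋ/ — nasal, sonority 5.
The profile 1-3-4-5 strictly rises, so the onset cluster satisfies the SSP.

yes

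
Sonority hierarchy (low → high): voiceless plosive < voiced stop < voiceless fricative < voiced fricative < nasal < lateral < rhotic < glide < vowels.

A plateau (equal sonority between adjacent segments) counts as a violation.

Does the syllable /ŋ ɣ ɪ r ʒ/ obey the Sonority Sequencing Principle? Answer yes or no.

Onset: /ŋ/ is a nasal (sonority 5), /ɣ/ is a voiced fricative (sonority 4); then the nucleus /ɪ/ (sonority 9).
Onset profile 5-4-9 — does not strictly rise throughout.
Coda: /r/ is a rhotic (sonority 7), /ʒ/ is a voiced fricative (sonority 4).
Coda profile 9-7-4 — falls from the nucleus.

no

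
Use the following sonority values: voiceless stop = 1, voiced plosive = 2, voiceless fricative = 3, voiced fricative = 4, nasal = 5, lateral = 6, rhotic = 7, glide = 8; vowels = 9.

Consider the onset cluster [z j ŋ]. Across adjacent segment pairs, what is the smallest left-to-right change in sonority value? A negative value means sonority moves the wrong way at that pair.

-3

/z/: voiced fricative = 4.
/j/: glide = 8.
/ŋ/: nasal = 5.
/z/→/j/: change +4.
/j/→/ŋ/: change -3.
Minimum = -3.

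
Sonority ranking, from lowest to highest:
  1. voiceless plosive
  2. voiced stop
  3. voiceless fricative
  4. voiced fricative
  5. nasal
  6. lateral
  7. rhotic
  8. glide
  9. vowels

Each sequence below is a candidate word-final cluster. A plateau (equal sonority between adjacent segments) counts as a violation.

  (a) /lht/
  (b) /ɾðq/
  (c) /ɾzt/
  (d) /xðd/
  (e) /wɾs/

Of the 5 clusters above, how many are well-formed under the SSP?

(a) /lht/: profile 6-3-1 — obeys.
(b) /ɾðq/: profile 7-4-1 — obeys.
(c) /ɾzt/: profile 7-4-1 — obeys.
(d) /xðd/: profile 3-4-2 — violates.
(e) /wɾs/: profile 8-7-3 — obeys.

4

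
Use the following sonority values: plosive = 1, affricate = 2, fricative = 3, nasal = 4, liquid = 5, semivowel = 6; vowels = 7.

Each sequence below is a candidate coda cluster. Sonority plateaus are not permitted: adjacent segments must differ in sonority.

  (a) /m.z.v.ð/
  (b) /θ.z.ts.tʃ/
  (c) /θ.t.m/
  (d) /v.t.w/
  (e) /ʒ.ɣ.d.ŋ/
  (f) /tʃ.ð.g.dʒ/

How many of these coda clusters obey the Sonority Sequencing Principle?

(a) /m.z.v.ð/: profile 4-3-3-3 — violates.
(b) /θ.z.ts.tʃ/: profile 3-3-2-2 — violates.
(c) /θ.t.m/: profile 3-1-4 — violates.
(d) /v.t.w/: profile 3-1-6 — violates.
(e) /ʒ.ɣ.d.ŋ/: profile 3-3-1-4 — violates.
(f) /tʃ.ð.g.dʒ/: profile 2-3-1-2 — violates.

0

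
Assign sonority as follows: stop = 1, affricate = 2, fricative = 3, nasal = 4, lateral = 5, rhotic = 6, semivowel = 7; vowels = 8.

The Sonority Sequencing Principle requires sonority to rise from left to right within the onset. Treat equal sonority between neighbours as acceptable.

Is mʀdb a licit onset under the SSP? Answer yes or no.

no

/m/ — nasal, sonority 4.
/ʀ/ — rhotic, sonority 6.
/d/ — stop, sonority 1.
/b/ — stop, sonority 1.
The profile is 4-6-1-1. Between /ʀ/ (6) and /d/ (1) sonority does not rise, so the cluster violates the SSP.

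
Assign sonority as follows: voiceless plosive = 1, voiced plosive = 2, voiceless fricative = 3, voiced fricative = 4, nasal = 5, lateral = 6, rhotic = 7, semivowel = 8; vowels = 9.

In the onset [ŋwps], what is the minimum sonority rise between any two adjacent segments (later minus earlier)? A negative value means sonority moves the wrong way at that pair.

-7

/ŋ/: nasal = 5.
/w/: semivowel = 8.
/p/: voiceless plosive = 1.
/s/: voiceless fricative = 3.
/ŋ/→/w/: change +3.
/w/→/p/: change -7.
/p/→/s/: change +2.
Minimum = -7.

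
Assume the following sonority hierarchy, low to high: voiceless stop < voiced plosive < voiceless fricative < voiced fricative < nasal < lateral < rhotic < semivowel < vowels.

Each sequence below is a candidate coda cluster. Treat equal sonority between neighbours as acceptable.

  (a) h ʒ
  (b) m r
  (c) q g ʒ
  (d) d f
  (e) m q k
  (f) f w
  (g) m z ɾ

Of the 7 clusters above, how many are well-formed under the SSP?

1

(a) h ʒ: profile 3-4 — violates.
(b) m r: profile 5-7 — violates.
(c) q g ʒ: profile 1-2-4 — violates.
(d) d f: profile 2-3 — violates.
(e) m q k: profile 5-1-1 — obeys.
(f) f w: profile 3-8 — violates.
(g) m z ɾ: profile 5-4-7 — violates.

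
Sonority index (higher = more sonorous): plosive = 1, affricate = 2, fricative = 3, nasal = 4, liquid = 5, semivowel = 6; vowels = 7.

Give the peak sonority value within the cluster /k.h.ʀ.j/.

6

/k/ — plosive, sonority 1.
/h/ — fricative, sonority 3.
/ʀ/ — liquid, sonority 5.
/j/ — semivowel, sonority 6.
The maximum is 6.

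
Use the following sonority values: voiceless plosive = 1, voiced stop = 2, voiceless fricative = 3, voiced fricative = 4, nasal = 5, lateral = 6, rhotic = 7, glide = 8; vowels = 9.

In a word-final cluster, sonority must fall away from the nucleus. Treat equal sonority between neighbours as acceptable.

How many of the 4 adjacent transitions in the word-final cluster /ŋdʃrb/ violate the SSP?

/ŋ/ is a nasal (sonority 5).
/d/ is a voiced stop (sonority 2).
/ʃ/ is a voiceless fricative (sonority 3).
/r/ is a rhotic (sonority 7).
/b/ is a voiced stop (sonority 2).
/ŋ/→/d/: 5→2 (falls) — ok.
/d/→/ʃ/: 2→3 (does not fall) — violation.
/ʃ/→/r/: 3→7 (does not fall) — violation.
/r/→/b/: 7→2 (falls) — ok.

2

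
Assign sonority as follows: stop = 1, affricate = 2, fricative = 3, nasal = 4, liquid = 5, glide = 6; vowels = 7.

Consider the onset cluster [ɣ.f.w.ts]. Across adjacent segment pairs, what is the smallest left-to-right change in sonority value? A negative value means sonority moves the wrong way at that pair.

-4

/ɣ/ — fricative, sonority 3.
/f/ — fricative, sonority 3.
/w/ — glide, sonority 6.
/ts/ — affricate, sonority 2.
/ɣ/→/f/: change +0.
/f/→/w/: change +3.
/w/→/ts/: change -4.
Minimum = -4.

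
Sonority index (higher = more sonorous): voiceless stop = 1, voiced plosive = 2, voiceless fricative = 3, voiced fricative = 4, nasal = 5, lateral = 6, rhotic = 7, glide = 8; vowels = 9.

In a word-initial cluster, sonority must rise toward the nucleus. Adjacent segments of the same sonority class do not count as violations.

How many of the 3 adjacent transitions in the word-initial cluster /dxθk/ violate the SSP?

1

/d/ — voiced plosive, sonority 2.
/x/ — voiceless fricative, sonority 3.
/θ/ — voiceless fricative, sonority 3.
/k/ — voiceless stop, sonority 1.
/d/→/x/: 2→3 (rises) — ok.
/x/→/θ/: 3→3 (plateau, allowed) — ok.
/θ/→/k/: 3→1 (does not rise) — violation.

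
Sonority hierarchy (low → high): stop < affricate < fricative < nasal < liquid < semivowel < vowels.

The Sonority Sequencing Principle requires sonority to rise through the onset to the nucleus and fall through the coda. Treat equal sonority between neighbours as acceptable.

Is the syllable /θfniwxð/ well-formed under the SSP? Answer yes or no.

yes

Onset: /θ/ is a fricative (sonority 3), /f/ is a fricative (sonority 3), /n/ is a nasal (sonority 4); then the nucleus /i/ (sonority 7).
Onset profile 3-3-4-7 — rises to the nucleus.
Coda: /w/ is a semivowel (sonority 6), /x/ is a fricative (sonority 3), /ð/ is a fricative (sonority 3).
Coda profile 7-6-3-3 — falls from the nucleus.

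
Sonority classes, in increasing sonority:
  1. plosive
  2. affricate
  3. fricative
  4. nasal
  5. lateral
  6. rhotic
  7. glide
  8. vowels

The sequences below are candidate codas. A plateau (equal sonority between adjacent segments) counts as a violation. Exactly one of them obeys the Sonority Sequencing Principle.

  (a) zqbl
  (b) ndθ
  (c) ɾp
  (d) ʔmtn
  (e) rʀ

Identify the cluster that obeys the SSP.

(a) sonority 3-1-1-5: ill-formed.
(b) sonority 4-1-3: ill-formed.
(c) sonority 6-1: well-formed.
(d) sonority 1-4-1-4: ill-formed.
(e) sonority 6-6: ill-formed.

c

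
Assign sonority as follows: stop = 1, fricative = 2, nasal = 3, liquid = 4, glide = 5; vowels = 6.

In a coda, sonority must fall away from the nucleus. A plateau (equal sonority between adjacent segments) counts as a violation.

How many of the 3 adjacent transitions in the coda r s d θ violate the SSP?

1

/r/ is a liquid (sonority 4).
/s/ is a fricative (sonority 2).
/d/ is a stop (sonority 1).
/θ/ is a fricative (sonority 2).
/r/→/s/: 4→2 (falls) — ok.
/s/→/d/: 2→1 (falls) — ok.
/d/→/θ/: 1→2 (does not fall) — violation.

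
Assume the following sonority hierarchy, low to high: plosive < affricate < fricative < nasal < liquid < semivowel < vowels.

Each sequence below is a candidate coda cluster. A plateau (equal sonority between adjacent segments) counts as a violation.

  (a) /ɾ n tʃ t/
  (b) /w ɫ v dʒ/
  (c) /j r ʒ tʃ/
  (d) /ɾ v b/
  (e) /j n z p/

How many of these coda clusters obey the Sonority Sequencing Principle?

(a) sonority 5-4-2-1: well-formed.
(b) sonority 6-5-3-2: well-formed.
(c) sonority 6-5-3-2: well-formed.
(d) sonority 5-3-1: well-formed.
(e) sonority 6-4-3-1: well-formed.

5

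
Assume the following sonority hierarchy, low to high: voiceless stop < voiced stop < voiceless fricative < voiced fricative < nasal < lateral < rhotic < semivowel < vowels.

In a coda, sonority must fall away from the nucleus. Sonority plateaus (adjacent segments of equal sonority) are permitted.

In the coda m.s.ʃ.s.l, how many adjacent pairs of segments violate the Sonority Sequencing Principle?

/m/ is a nasal (sonority 5).
/s/ is a voiceless fricative (sonority 3).
/ʃ/ is a voiceless fricative (sonority 3).
/s/ is a voiceless fricative (sonority 3).
/l/ is a lateral (sonority 6).
/m/→/s/: 5→3 (falls) — ok.
/s/→/ʃ/: 3→3 (plateau, allowed) — ok.
/ʃ/→/s/: 3→3 (plateau, allowed) — ok.
/s/→/l/: 3→6 (does not fall) — violation.

1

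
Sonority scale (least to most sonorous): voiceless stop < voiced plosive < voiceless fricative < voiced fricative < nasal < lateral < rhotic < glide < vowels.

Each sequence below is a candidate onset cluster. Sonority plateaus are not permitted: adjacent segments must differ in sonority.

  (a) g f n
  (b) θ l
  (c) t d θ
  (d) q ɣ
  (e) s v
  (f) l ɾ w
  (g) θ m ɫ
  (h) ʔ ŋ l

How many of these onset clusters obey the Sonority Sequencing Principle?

(a) 2-3-5 → obeys
(b) 3-6 → obeys
(c) 1-2-3 → obeys
(d) 1-4 → obeys
(e) 3-4 → obeys
(f) 6-7-8 → obeys
(g) 3-5-6 → obeys
(h) 1-5-6 → obeys

8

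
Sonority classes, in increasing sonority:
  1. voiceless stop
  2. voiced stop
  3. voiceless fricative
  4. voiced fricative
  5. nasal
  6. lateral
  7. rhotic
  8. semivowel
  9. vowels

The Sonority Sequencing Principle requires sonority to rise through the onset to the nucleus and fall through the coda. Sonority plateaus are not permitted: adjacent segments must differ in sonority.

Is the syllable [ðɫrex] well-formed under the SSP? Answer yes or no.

Onset: /ð/ is a voiced fricative (sonority 4), /ɫ/ is a lateral (sonority 6), /r/ is a rhotic (sonority 7); then the nucleus /e/ (sonority 9).
Onset profile 4-6-7-9 — rises to the nucleus.
Coda: /x/ is a voiceless fricative (sonority 3).
Coda profile 9-3 — falls from the nucleus.

yes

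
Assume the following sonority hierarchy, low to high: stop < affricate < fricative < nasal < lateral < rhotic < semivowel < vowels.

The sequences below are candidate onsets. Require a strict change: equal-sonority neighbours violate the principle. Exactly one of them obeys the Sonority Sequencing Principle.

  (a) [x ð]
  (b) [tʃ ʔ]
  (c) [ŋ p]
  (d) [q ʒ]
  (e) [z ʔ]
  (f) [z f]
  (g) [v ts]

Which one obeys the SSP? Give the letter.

(a) sonority 3-3: ill-formed.
(b) sonority 2-1: ill-formed.
(c) sonority 4-1: ill-formed.
(d) sonority 1-3: well-formed.
(e) sonority 3-1: ill-formed.
(f) sonority 3-3: ill-formed.
(g) sonority 3-2: ill-formed.

d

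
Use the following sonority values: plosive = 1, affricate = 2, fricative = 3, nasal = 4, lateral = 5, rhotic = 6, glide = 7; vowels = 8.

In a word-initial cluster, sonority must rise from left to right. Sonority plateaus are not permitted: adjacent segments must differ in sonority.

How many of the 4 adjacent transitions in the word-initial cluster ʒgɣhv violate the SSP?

/ʒ/ is a fricative (sonority 3).
/g/ is a plosive (sonority 1).
/ɣ/ is a fricative (sonority 3).
/h/ is a fricative (sonority 3).
/v/ is a fricative (sonority 3).
/ʒ/→/g/: 3→1 (does not rise) — violation.
/g/→/ɣ/: 1→3 (rises) — ok.
/ɣ/→/h/: 3→3 (plateau) — violation.
/h/→/v/: 3→3 (plateau) — violation.

3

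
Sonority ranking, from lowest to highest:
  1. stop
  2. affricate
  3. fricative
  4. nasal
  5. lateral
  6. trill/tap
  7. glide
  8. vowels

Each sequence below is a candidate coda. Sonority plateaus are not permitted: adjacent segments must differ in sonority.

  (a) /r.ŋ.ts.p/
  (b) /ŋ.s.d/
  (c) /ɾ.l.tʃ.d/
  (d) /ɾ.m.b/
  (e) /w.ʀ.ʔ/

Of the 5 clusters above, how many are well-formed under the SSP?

5

(a) /r.ŋ.ts.p/: profile 6-4-2-1 — obeys.
(b) /ŋ.s.d/: profile 4-3-1 — obeys.
(c) /ɾ.l.tʃ.d/: profile 6-5-2-1 — obeys.
(d) /ɾ.m.b/: profile 6-4-1 — obeys.
(e) /w.ʀ.ʔ/: profile 7-6-1 — obeys.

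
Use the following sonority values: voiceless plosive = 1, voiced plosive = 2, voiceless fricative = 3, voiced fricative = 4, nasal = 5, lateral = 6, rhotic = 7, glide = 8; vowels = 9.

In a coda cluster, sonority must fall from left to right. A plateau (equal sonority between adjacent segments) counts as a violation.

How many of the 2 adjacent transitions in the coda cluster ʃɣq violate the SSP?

/ʃ/ — voiceless fricative, sonority 3.
/ɣ/ — voiced fricative, sonority 4.
/q/ — voiceless plosive, sonority 1.
/ʃ/→/ɣ/: 3→4 (does not fall) — violation.
/ɣ/→/q/: 4→1 (falls) — ok.

1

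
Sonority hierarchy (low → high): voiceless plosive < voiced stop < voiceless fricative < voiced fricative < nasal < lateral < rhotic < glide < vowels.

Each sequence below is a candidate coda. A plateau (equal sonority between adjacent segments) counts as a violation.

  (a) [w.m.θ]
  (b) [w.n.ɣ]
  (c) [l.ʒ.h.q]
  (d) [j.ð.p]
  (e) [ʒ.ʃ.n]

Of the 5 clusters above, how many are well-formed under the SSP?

4

(a) [w.m.θ]: profile 8-5-3 — obeys.
(b) [w.n.ɣ]: profile 8-5-4 — obeys.
(c) [l.ʒ.h.q]: profile 6-4-3-1 — obeys.
(d) [j.ð.p]: profile 8-4-1 — obeys.
(e) [ʒ.ʃ.n]: profile 4-3-5 — violates.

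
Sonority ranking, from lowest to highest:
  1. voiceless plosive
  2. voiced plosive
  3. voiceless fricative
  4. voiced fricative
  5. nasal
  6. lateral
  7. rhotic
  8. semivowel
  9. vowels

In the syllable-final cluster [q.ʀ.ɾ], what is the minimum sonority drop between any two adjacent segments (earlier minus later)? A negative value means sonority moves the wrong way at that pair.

-6

/q/ is a voiceless plosive (sonority 1).
/ʀ/ is a rhotic (sonority 7).
/ɾ/ is a rhotic (sonority 7).
/q/→/ʀ/: change -6.
/ʀ/→/ɾ/: change +0.
Minimum = -6.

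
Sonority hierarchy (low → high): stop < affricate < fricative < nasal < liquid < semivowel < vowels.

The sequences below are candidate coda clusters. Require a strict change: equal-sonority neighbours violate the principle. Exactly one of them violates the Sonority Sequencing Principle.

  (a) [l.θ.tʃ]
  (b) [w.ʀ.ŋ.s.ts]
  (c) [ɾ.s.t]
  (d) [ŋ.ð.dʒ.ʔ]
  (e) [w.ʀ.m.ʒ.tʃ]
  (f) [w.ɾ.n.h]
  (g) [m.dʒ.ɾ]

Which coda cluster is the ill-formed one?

(a) sonority 5-3-2: well-formed.
(b) sonority 6-5-4-3-2: well-formed.
(c) sonority 5-3-1: well-formed.
(d) sonority 4-3-2-1: well-formed.
(e) sonority 6-5-4-3-2: well-formed.
(f) sonority 6-5-4-3: well-formed.
(g) sonority 4-2-5: ill-formed.

g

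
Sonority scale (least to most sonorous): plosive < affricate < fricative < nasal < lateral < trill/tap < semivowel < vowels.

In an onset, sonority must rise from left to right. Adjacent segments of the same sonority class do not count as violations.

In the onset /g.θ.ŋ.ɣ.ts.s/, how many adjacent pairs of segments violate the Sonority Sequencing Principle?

2

/g/ is a plosive (sonority 1).
/θ/ is a fricative (sonority 3).
/ŋ/ is a nasal (sonority 4).
/ɣ/ is a fricative (sonority 3).
/ts/ is an affricate (sonority 2).
/s/ is a fricative (sonority 3).
/g/→/θ/: 1→3 (rises) — ok.
/θ/→/ŋ/: 3→4 (rises) — ok.
/ŋ/→/ɣ/: 4→3 (does not rise) — violation.
/ɣ/→/ts/: 3→2 (does not rise) — violation.
/ts/→/s/: 2→3 (rises) — ok.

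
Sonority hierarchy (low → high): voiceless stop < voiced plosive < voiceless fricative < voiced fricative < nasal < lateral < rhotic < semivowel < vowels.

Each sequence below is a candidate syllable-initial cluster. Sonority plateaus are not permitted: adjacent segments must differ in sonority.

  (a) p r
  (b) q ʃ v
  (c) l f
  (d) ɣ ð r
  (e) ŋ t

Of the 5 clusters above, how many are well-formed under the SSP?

2

(a) p r: profile 1-7 — obeys.
(b) q ʃ v: profile 1-3-4 — obeys.
(c) l f: profile 6-3 — violates.
(d) ɣ ð r: profile 4-4-7 — violates.
(e) ŋ t: profile 5-1 — violates.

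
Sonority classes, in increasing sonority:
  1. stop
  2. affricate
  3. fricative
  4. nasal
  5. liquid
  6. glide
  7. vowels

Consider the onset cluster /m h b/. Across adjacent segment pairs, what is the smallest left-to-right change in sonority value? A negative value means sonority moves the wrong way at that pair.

-2

/m/ — nasal, sonority 4.
/h/ — fricative, sonority 3.
/b/ — stop, sonority 1.
/m/→/h/: change -1.
/h/→/b/: change -2.
Minimum = -2.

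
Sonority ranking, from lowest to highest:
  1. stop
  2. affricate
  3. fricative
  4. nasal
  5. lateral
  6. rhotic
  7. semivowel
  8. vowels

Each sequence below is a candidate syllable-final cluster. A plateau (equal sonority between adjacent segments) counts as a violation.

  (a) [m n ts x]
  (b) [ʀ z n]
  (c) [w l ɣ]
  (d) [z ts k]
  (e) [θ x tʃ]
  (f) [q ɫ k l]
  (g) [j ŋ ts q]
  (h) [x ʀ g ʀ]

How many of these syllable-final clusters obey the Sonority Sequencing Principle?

(a) 4-4-2-3 → violates
(b) 6-3-4 → violates
(c) 7-5-3 → obeys
(d) 3-2-1 → obeys
(e) 3-3-2 → violates
(f) 1-5-1-5 → violates
(g) 7-4-2-1 → obeys
(h) 3-6-1-6 → violates

3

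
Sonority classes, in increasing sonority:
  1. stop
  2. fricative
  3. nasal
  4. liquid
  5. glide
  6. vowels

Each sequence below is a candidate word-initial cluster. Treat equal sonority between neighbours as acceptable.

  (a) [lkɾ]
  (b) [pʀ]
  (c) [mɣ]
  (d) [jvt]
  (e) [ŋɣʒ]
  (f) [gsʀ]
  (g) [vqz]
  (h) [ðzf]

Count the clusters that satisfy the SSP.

3

(a) sonority 4-1-4: ill-formed.
(b) sonority 1-4: well-formed.
(c) sonority 3-2: ill-formed.
(d) sonority 5-2-1: ill-formed.
(e) sonority 3-2-2: ill-formed.
(f) sonority 1-2-4: well-formed.
(g) sonority 2-1-2: ill-formed.
(h) sonority 2-2-2: well-formed.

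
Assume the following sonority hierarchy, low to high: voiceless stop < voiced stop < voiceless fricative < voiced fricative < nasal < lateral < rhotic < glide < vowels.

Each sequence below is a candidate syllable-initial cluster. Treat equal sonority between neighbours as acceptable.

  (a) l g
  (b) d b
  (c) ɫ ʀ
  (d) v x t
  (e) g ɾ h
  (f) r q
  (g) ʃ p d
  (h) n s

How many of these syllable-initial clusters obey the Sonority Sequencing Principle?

(a) l g: profile 6-2 — violates.
(b) d b: profile 2-2 — obeys.
(c) ɫ ʀ: profile 6-7 — obeys.
(d) v x t: profile 4-3-1 — violates.
(e) g ɾ h: profile 2-7-3 — violates.
(f) r q: profile 7-1 — violates.
(g) ʃ p d: profile 3-1-2 — violates.
(h) n s: profile 5-3 — violates.

2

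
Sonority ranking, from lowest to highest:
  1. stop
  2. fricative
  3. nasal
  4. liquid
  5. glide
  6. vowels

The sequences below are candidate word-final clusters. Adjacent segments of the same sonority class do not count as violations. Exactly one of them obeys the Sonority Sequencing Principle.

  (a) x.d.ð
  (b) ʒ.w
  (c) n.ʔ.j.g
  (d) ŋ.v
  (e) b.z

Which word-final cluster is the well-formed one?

d

(a) sonority 2-1-2: ill-formed.
(b) sonority 2-5: ill-formed.
(c) sonority 3-1-5-1: ill-formed.
(d) sonority 3-2: well-formed.
(e) sonority 1-2: ill-formed.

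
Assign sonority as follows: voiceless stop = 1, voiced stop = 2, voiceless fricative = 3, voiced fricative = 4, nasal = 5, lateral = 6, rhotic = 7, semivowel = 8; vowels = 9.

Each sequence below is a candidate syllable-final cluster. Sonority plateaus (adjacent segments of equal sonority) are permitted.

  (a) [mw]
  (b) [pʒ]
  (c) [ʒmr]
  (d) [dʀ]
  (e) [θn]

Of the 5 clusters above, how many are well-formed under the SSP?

(a) [mw]: profile 5-8 — violates.
(b) [pʒ]: profile 1-4 — violates.
(c) [ʒmr]: profile 4-5-7 — violates.
(d) [dʀ]: profile 2-7 — violates.
(e) [θn]: profile 3-5 — violates.

0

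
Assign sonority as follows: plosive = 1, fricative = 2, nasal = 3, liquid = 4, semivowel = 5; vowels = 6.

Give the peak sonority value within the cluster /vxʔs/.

/v/: fricative = 2.
/x/: fricative = 2.
/ʔ/: plosive = 1.
/s/: fricative = 2.
The maximum is 2.

2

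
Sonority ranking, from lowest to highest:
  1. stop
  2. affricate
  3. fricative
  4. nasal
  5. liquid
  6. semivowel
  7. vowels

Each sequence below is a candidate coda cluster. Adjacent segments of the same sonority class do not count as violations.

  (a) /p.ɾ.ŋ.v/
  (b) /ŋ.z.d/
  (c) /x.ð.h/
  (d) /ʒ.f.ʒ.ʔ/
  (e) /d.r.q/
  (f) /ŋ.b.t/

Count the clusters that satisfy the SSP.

4

(a) /p.ɾ.ŋ.v/: profile 1-5-4-3 — violates.
(b) /ŋ.z.d/: profile 4-3-1 — obeys.
(c) /x.ð.h/: profile 3-3-3 — obeys.
(d) /ʒ.f.ʒ.ʔ/: profile 3-3-3-1 — obeys.
(e) /d.r.q/: profile 1-5-1 — violates.
(f) /ŋ.b.t/: profile 4-1-1 — obeys.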